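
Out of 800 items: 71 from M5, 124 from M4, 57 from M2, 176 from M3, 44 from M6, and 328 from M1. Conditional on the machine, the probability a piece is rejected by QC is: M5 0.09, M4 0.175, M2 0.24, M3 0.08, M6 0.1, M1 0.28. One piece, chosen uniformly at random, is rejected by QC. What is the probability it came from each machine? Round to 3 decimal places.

Unnormalized posteriors (prior × likelihood):
  M5: 0.08875 × 0.09 = 0.0079875
  M4: 0.155 × 0.175 = 0.027125
  M2: 0.07125 × 0.24 = 0.0171
  M3: 0.22 × 0.08 = 0.0176
  M6: 0.055 × 0.1 = 0.0055
  M1: 0.41 × 0.28 = 0.1148
Sum = 0.1901125.
P(M5 | rejected) = 0.0079875/0.1901125 ≈ 0.042
P(M4 | rejected) = 0.027125/0.1901125 ≈ 0.143
P(M2 | rejected) = 0.0171/0.1901125 ≈ 0.090
P(M3 | rejected) = 0.0176/0.1901125 ≈ 0.093
P(M6 | rejected) = 0.0055/0.1901125 ≈ 0.029
P(M1 | rejected) = 0.1148/0.1901125 ≈ 0.604
(Check: 0.042+0.143+0.090+0.093+0.029+0.604 = 1.001.)

M5 0.042, M4 0.143, M2 0.090, M3 0.093, M6 0.029, M1 0.604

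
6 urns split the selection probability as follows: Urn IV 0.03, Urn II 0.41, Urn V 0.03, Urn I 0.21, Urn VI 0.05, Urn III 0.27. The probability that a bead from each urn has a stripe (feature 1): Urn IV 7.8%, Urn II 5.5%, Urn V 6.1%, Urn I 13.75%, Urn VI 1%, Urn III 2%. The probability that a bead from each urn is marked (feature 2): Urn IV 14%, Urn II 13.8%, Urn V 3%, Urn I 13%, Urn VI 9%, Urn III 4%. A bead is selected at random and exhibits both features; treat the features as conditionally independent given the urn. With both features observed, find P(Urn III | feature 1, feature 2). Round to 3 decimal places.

Compute prior × likelihood for every hypothesis:
  Urn IV: 0.03 × 0.078 × 0.14 = 0.0003276
  Urn II: 0.41 × 0.055 × 0.138 = 0.0031119
  Urn V: 0.03 × 0.061 × 0.03 = 0.0000549
  Urn I: 0.21 × 0.1375 × 0.13 = 0.00375375
  Urn VI: 0.05 × 0.01 × 0.09 = 0.000045
  Urn III: 0.27 × 0.02 × 0.04 = 0.000216
Normalizing constant = 0.00750915.
P(Urn III | evidence) = 0.000216 / 0.00750915 ≈ 0.029.

0.029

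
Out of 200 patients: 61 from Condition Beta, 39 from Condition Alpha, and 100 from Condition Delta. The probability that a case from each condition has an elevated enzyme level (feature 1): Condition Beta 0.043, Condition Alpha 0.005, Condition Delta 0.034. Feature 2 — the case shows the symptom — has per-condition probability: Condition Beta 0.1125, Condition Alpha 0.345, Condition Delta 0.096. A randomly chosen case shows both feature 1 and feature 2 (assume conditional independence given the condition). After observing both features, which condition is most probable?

By Bayes' rule, posterior ∝ prior × likelihood:
  Condition Beta: 0.305 × 0.043 × 0.1125 = 0.0014754375
  Condition Alpha: 0.195 × 0.005 × 0.345 = 0.000336375
  Condition Delta: 0.5 × 0.034 × 0.096 = 0.001632
Normalizing constant = 0.0034438125.
Largest term belongs to Condition Delta, so Condition Delta is most probable.

Condition Delta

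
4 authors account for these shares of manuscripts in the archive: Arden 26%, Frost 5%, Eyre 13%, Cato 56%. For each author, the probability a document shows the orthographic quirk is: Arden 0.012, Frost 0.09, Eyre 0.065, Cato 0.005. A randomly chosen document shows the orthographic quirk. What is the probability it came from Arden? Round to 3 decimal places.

By Bayes' rule, posterior ∝ prior × likelihood:
  Arden: 0.26 × 0.012 = 0.00312
  Frost: 0.05 × 0.09 = 0.0045
  Eyre: 0.13 × 0.065 = 0.00845
  Cato: 0.56 × 0.005 = 0.0028
Total = 0.01887.
P(Arden | evidence) = 0.00312 / 0.01887 ≈ 0.165.

0.165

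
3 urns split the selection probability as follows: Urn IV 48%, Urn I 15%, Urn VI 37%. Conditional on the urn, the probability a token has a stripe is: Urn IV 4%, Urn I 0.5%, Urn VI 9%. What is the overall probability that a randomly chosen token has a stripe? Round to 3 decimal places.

Prior × likelihood for each hypothesis:
  Urn IV: 0.48 × 0.04 = 0.0192
  Urn I: 0.15 × 0.005 = 0.00075
  Urn VI: 0.37 × 0.09 = 0.0333
P(striped) = 0.0192 + 0.00075 + 0.0333 = 0.05325 → 0.053.

0.053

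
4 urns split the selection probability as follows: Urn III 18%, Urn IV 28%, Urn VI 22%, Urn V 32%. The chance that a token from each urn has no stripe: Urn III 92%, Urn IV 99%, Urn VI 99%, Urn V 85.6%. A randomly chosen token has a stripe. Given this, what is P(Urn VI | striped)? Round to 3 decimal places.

Taking complements, P(striped | each) = Urn III 0.08, Urn IV 0.01, Urn VI 0.01, Urn V 0.144.
Prior × likelihood for each hypothesis:
  Urn III: 0.18 × 0.08 = 0.0144
  Urn IV: 0.28 × 0.01 = 0.0028
  Urn VI: 0.22 × 0.01 = 0.0022
  Urn V: 0.32 × 0.144 = 0.04608
Total = 0.06548.
P(Urn VI | evidence) = 0.0022 / 0.06548 ≈ 0.034.

0.034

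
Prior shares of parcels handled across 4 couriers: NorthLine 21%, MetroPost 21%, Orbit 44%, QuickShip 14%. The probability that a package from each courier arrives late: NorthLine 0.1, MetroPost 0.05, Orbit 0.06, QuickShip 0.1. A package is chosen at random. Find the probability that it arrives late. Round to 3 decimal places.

By Bayes' rule, posterior ∝ prior × likelihood:
  NorthLine: 0.21 × 0.1 = 0.021
  MetroPost: 0.21 × 0.05 = 0.0105
  Orbit: 0.44 × 0.06 = 0.0264
  QuickShip: 0.14 × 0.1 = 0.014
P(late) = 0.021 + 0.0105 + 0.0264 + 0.014 = 0.0719 → 0.072.

0.072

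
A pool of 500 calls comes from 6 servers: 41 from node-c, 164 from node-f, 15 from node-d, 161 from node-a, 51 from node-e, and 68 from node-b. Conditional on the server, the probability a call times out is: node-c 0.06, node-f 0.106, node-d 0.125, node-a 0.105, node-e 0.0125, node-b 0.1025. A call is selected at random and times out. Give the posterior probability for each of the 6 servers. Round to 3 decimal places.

node-c 0.053, node-f 0.376, node-d 0.041, node-a 0.366, node-e 0.014, node-b 0.151

Prior × likelihood for each hypothesis:
  node-c: 0.082 × 0.06 = 0.00492
  node-f: 0.328 × 0.106 = 0.034768
  node-d: 0.03 × 0.125 = 0.00375
  node-a: 0.322 × 0.105 = 0.03381
  node-e: 0.102 × 0.0125 = 0.001275
  node-b: 0.136 × 0.1025 = 0.01394
Sum = 0.092463.
P(node-c | timeout) = 0.00492/0.092463 ≈ 0.053
P(node-f | timeout) = 0.034768/0.092463 ≈ 0.376
P(node-d | timeout) = 0.00375/0.092463 ≈ 0.041
P(node-a | timeout) = 0.03381/0.092463 ≈ 0.366
P(node-e | timeout) = 0.001275/0.092463 ≈ 0.014
P(node-b | timeout) = 0.01394/0.092463 ≈ 0.151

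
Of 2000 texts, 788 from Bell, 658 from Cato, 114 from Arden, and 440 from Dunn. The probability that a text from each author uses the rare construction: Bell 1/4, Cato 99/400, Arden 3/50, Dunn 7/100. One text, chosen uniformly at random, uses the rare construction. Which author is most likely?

Bell

By Bayes' rule, posterior ∝ prior × likelihood:
  Bell: 0.394 × 0.25 = 0.0985
  Cato: 0.329 × 0.2475 = 0.0814275
  Arden: 0.057 × 0.06 = 0.00342
  Dunn: 0.22 × 0.07 = 0.0154
Sum = 0.1987475.
Largest term belongs to Bell, so Bell is most probable.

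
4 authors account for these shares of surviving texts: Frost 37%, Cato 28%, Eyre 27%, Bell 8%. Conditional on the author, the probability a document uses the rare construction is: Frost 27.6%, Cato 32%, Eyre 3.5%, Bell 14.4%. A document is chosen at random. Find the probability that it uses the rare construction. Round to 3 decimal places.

Unnormalized posteriors (prior × likelihood):
  Frost: 0.37 × 0.276 = 0.10212
  Cato: 0.28 × 0.32 = 0.0896
  Eyre: 0.27 × 0.035 = 0.00945
  Bell: 0.08 × 0.144 = 0.01152
P(rare-form) = 0.10212 + 0.0896 + 0.00945 + 0.01152 = 0.21269 → 0.213.

0.213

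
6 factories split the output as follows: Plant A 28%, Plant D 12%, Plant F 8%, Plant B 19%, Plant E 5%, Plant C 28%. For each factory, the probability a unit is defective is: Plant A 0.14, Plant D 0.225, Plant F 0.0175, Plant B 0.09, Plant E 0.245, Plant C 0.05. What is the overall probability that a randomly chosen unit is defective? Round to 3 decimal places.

Unnormalized posteriors (prior × likelihood):
  Plant A: 0.28 × 0.14 = 0.0392
  Plant D: 0.12 × 0.225 = 0.027
  Plant F: 0.08 × 0.0175 = 0.0014
  Plant B: 0.19 × 0.09 = 0.0171
  Plant E: 0.05 × 0.245 = 0.01225
  Plant C: 0.28 × 0.05 = 0.014
P(defective) = 0.0392 + 0.027 + 0.0014 + 0.0171 + 0.01225 + 0.014 = 0.11095 → 0.111.

0.111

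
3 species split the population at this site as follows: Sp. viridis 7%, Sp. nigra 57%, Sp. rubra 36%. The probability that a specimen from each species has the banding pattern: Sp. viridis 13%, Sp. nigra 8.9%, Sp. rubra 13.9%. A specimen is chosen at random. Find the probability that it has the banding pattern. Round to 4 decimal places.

Unnormalized posteriors (prior × likelihood):
  Sp. viridis: 0.07 × 0.13 = 0.0091
  Sp. nigra: 0.57 × 0.089 = 0.05073
  Sp. rubra: 0.36 × 0.139 = 0.05004
P(banded) = 0.0091 + 0.05073 + 0.05004 = 0.10987 → 0.1099.

0.1099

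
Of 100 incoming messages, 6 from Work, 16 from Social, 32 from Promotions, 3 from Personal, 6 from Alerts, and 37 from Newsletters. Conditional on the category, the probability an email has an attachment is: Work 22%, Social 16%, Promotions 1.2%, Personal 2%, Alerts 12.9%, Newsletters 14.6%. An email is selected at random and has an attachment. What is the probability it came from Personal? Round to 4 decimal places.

By Bayes' rule, posterior ∝ prior × likelihood:
  Work: 0.06 × 0.22 = 0.0132
  Social: 0.16 × 0.16 = 0.0256
  Promotions: 0.32 × 0.012 = 0.00384
  Personal: 0.03 × 0.02 = 0.0006
  Alerts: 0.06 × 0.129 = 0.00774
  Newsletters: 0.37 × 0.146 = 0.05402
Normalizing constant = 0.105.
P(Personal | evidence) = 0.0006 / 0.105 ≈ 0.0057.

0.0057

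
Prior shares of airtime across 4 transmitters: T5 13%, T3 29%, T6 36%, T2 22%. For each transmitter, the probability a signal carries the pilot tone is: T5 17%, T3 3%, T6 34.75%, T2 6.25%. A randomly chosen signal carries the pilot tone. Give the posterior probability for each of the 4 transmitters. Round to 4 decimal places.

T5 0.1303, T3 0.0513, T6 0.7374, T2 0.0810

Prior × likelihood for each hypothesis:
  T5: 0.13 × 0.17 = 0.0221
  T3: 0.29 × 0.03 = 0.0087
  T6: 0.36 × 0.3475 = 0.1251
  T2: 0.22 × 0.0625 = 0.01375
Total = 0.16965.
P(T5 | pilot) = 0.0221/0.16965 ≈ 0.1303
P(T3 | pilot) = 0.0087/0.16965 ≈ 0.0513
P(T6 | pilot) = 0.1251/0.16965 ≈ 0.7374
P(T2 | pilot) = 0.01375/0.16965 ≈ 0.0810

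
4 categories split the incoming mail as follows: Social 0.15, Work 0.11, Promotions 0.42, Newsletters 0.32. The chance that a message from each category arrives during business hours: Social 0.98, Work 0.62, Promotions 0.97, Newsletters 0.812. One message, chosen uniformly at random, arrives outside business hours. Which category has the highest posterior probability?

Taking complements, P(off-hours | each) = Social 0.02, Work 0.38, Promotions 0.03, Newsletters 0.188.
Unnormalized posteriors (prior × likelihood):
  Social: 0.15 × 0.02 = 0.003
  Work: 0.11 × 0.38 = 0.0418
  Promotions: 0.42 × 0.03 = 0.0126
  Newsletters: 0.32 × 0.188 = 0.06016
Sum = 0.11756.
Largest term belongs to Newsletters, so Newsletters is most probable.

Newsletters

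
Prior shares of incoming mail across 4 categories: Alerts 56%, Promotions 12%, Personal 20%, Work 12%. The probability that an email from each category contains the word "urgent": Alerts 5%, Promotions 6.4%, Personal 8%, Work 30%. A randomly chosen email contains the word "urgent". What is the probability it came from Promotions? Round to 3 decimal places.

By Bayes' rule, posterior ∝ prior × likelihood:
  Alerts: 0.56 × 0.05 = 0.028
  Promotions: 0.12 × 0.064 = 0.00768
  Personal: 0.2 × 0.08 = 0.016
  Work: 0.12 × 0.3 = 0.036
Total = 0.08768.
P(Promotions | evidence) = 0.00768 / 0.08768 ≈ 0.088.

0.088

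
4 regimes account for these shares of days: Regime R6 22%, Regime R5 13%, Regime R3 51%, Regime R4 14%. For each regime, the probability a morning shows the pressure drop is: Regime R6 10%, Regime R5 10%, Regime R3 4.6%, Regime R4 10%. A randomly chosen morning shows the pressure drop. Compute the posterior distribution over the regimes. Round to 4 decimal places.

Regime R6 0.3036, Regime R5 0.1794, Regime R3 0.3238, Regime R4 0.1932

By Bayes' rule, posterior ∝ prior × likelihood:
  Regime R6: 0.22 × 0.1 = 0.022
  Regime R5: 0.13 × 0.1 = 0.013
  Regime R3: 0.51 × 0.046 = 0.02346
  Regime R4: 0.14 × 0.1 = 0.014
Sum = 0.07246.
P(Regime R6 | drop) = 0.022/0.07246 ≈ 0.3036
P(Regime R5 | drop) = 0.013/0.07246 ≈ 0.1794
P(Regime R3 | drop) = 0.02346/0.07246 ≈ 0.3238
P(Regime R4 | drop) = 0.014/0.07246 ≈ 0.1932
(Check: 0.3036+0.1794+0.3238+0.1932 = 1.0000.)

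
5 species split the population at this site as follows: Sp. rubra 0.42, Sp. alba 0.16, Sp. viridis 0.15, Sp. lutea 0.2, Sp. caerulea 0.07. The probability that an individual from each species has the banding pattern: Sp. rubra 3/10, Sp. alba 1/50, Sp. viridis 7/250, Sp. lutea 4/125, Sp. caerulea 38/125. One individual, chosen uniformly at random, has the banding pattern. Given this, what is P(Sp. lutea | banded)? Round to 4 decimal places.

Unnormalized posteriors (prior × likelihood):
  Sp. rubra: 0.42 × 0.3 = 0.126
  Sp. alba: 0.16 × 0.02 = 0.0032
  Sp. viridis: 0.15 × 0.028 = 0.0042
  Sp. lutea: 0.2 × 0.032 = 0.0064
  Sp. caerulea: 0.07 × 0.304 = 0.02128
Normalizing constant = 0.16108.
P(Sp. lutea | evidence) = 0.0064 / 0.16108 ≈ 0.0397.

0.0397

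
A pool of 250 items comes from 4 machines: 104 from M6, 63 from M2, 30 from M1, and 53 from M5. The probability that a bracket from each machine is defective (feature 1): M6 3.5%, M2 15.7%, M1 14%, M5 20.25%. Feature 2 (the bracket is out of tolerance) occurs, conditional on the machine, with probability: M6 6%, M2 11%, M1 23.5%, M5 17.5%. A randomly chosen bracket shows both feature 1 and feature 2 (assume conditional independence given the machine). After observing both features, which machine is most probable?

Prior × likelihood for each hypothesis:
  M6: 0.416 × 0.035 × 0.06 = 0.0008736
  M2: 0.252 × 0.157 × 0.11 = 0.00435204
  M1: 0.12 × 0.14 × 0.235 = 0.003948
  M5: 0.212 × 0.2025 × 0.175 = 0.00751275
Normalizing constant = 0.01668639.
Largest term belongs to M5, so M5 is most probable.

M5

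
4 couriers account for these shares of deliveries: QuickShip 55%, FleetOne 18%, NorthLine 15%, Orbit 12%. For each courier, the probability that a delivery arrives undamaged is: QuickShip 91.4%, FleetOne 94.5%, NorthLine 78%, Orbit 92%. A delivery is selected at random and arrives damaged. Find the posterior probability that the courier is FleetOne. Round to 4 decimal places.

0.0992

Taking complements, P(damaged | each) = QuickShip 0.086, FleetOne 0.055, NorthLine 0.22, Orbit 0.08.
By Bayes' rule, posterior ∝ prior × likelihood:
  QuickShip: 0.55 × 0.086 = 0.0473
  FleetOne: 0.18 × 0.055 = 0.0099
  NorthLine: 0.15 × 0.22 = 0.033
  Orbit: 0.12 × 0.08 = 0.0096
Normalizing constant = 0.0998.
P(FleetOne | evidence) = 0.0099 / 0.0998 ≈ 0.0992.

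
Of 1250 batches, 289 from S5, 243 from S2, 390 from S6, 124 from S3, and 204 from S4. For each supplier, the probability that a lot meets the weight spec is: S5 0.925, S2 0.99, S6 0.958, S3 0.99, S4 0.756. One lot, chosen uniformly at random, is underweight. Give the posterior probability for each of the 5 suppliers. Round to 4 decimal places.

S5 0.2369, S2 0.0266, S6 0.1790, S3 0.0136, S4 0.5440

Taking complements, P(underweight | each) = S5 0.075, S2 0.01, S6 0.042, S3 0.01, S4 0.244.
Unnormalized posteriors (prior × likelihood):
  S5: 0.2312 × 0.075 = 0.01734
  S2: 0.1944 × 0.01 = 0.001944
  S6: 0.312 × 0.042 = 0.013104
  S3: 0.0992 × 0.01 = 0.000992
  S4: 0.1632 × 0.244 = 0.0398208
Normalizing constant = 0.0732008.
P(S5 | underweight) = 0.01734/0.0732008 ≈ 0.2369
P(S2 | underweight) = 0.001944/0.0732008 ≈ 0.0266
P(S6 | underweight) = 0.013104/0.0732008 ≈ 0.1790
P(S3 | underweight) = 0.000992/0.0732008 ≈ 0.0136
P(S4 | underweight) = 0.0398208/0.0732008 ≈ 0.5440
(Check: 0.2369+0.0266+0.1790+0.0136+0.5440 = 1.0001.)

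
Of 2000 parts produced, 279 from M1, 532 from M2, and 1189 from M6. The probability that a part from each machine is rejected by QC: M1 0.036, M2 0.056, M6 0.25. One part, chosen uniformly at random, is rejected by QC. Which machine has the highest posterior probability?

By Bayes' rule, posterior ∝ prior × likelihood:
  M1: 0.1395 × 0.036 = 0.005022
  M2: 0.266 × 0.056 = 0.014896
  M6: 0.5945 × 0.25 = 0.148625
Normalizing constant = 0.168543.
Largest term belongs to M6, so M6 is most probable.

M6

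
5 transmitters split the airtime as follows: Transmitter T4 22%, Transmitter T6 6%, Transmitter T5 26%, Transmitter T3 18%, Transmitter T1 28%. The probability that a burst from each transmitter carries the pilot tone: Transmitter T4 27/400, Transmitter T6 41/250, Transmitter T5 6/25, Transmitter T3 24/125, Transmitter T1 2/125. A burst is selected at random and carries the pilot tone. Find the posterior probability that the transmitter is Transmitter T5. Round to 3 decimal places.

Prior × likelihood for each hypothesis:
  Transmitter T4: 0.22 × 0.0675 = 0.01485
  Transmitter T6: 0.06 × 0.164 = 0.00984
  Transmitter T5: 0.26 × 0.24 = 0.0624
  Transmitter T3: 0.18 × 0.192 = 0.03456
  Transmitter T1: 0.28 × 0.016 = 0.00448
Sum = 0.12613.
P(Transmitter T5 | evidence) = 0.0624 / 0.12613 ≈ 0.495.

0.495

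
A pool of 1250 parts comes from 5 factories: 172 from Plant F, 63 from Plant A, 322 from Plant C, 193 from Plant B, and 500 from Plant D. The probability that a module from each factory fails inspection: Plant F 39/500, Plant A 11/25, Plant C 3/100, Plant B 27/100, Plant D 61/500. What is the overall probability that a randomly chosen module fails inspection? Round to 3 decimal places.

Unnormalized posteriors (prior × likelihood):
  Plant F: 0.1376 × 0.078 = 0.0107328
  Plant A: 0.0504 × 0.44 = 0.022176
  Plant C: 0.2576 × 0.03 = 0.007728
  Plant B: 0.1544 × 0.27 = 0.041688
  Plant D: 0.4 × 0.122 = 0.0488
P(nonconforming) = 0.0107328 + 0.022176 + 0.007728 + 0.041688 + 0.0488 = 0.1311248 → 0.131.

0.131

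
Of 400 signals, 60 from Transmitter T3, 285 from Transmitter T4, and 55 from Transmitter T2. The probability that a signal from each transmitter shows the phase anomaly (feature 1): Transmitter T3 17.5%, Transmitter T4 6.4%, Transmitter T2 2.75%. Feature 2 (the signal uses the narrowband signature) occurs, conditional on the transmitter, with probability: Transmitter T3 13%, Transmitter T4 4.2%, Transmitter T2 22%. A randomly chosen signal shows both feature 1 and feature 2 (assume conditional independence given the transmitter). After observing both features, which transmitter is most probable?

Unnormalized posteriors (prior × likelihood):
  Transmitter T3: 0.15 × 0.175 × 0.13 = 0.0034125
  Transmitter T4: 0.7125 × 0.064 × 0.042 = 0.0019152
  Transmitter T2: 0.1375 × 0.0275 × 0.22 = 0.000831875
Sum = 0.006159575.
Largest term belongs to Transmitter T3, so Transmitter T3 is most probable.

Transmitter T3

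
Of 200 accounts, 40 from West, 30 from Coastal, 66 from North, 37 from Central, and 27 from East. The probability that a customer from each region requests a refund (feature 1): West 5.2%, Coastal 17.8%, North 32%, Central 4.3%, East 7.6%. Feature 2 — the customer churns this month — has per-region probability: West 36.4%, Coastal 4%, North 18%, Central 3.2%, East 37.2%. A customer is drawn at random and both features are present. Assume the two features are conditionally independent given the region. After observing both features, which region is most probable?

North

Prior × likelihood for each hypothesis:
  West: 0.2 × 0.052 × 0.364 = 0.0037856
  Coastal: 0.15 × 0.178 × 0.04 = 0.001068
  North: 0.33 × 0.32 × 0.18 = 0.019008
  Central: 0.185 × 0.043 × 0.032 = 0.00025456
  East: 0.135 × 0.076 × 0.372 = 0.00381672
Normalizing constant = 0.02793288.
Largest term belongs to North, so North is most probable.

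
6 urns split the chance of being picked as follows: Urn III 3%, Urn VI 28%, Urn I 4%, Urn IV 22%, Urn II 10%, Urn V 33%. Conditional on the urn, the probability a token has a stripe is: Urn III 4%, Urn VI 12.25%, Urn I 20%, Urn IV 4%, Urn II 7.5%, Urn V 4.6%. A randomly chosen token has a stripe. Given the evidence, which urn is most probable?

Urn VI

Unnormalized posteriors (prior × likelihood):
  Urn III: 0.03 × 0.04 = 0.0012
  Urn VI: 0.28 × 0.1225 = 0.0343
  Urn I: 0.04 × 0.2 = 0.008
  Urn IV: 0.22 × 0.04 = 0.0088
  Urn II: 0.1 × 0.075 = 0.0075
  Urn V: 0.33 × 0.046 = 0.01518
Normalizing constant = 0.07498.
Largest term belongs to Urn VI, so Urn VI is most probable.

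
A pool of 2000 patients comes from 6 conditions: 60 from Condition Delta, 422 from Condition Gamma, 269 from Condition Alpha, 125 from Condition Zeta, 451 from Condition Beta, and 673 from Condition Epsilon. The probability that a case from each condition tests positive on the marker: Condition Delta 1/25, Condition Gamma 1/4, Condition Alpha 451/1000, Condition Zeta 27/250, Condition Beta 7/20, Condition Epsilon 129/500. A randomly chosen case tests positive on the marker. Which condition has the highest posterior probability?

Condition Epsilon

By Bayes' rule, posterior ∝ prior × likelihood:
  Condition Delta: 0.03 × 0.04 = 0.0012
  Condition Gamma: 0.211 × 0.25 = 0.05275
  Condition Alpha: 0.1345 × 0.451 = 0.0606595
  Condition Zeta: 0.0625 × 0.108 = 0.00675
  Condition Beta: 0.2255 × 0.35 = 0.078925
  Condition Epsilon: 0.3365 × 0.258 = 0.086817
Sum = 0.2871015.
Largest term belongs to Condition Epsilon, so Condition Epsilon is most probable.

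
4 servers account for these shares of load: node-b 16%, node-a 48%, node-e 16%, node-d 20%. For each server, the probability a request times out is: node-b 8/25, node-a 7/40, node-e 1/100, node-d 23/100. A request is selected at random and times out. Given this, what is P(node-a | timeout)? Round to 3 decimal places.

0.460

Unnormalized posteriors (prior × likelihood):
  node-b: 0.16 × 0.32 = 0.0512
  node-a: 0.48 × 0.175 = 0.084
  node-e: 0.16 × 0.01 = 0.0016
  node-d: 0.2 × 0.23 = 0.046
Total = 0.1828.
P(node-a | evidence) = 0.084 / 0.1828 ≈ 0.460.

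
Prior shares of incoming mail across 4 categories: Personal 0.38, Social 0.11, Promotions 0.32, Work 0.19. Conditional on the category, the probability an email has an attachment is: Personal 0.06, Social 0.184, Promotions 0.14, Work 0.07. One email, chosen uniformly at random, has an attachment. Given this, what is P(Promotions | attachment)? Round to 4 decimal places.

0.4430

Prior × likelihood for each hypothesis:
  Personal: 0.38 × 0.06 = 0.0228
  Social: 0.11 × 0.184 = 0.02024
  Promotions: 0.32 × 0.14 = 0.0448
  Work: 0.19 × 0.07 = 0.0133
Sum = 0.10114.
P(Promotions | evidence) = 0.0448 / 0.10114 ≈ 0.4430.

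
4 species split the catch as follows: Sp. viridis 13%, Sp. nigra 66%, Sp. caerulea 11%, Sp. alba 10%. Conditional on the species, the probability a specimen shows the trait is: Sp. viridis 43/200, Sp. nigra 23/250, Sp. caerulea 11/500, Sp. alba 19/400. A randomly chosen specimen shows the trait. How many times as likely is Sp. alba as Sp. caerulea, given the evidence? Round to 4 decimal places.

1.9628

By Bayes' rule, posterior ∝ prior × likelihood:
  Sp. viridis: 0.13 × 0.215 = 0.02795
  Sp. nigra: 0.66 × 0.092 = 0.06072
  Sp. caerulea: 0.11 × 0.022 = 0.00242
  Sp. alba: 0.1 × 0.0475 = 0.00475
Total = 0.09584.
The ratio is 0.00475 / 0.00242 (the normalizer cancels) = 1.9628.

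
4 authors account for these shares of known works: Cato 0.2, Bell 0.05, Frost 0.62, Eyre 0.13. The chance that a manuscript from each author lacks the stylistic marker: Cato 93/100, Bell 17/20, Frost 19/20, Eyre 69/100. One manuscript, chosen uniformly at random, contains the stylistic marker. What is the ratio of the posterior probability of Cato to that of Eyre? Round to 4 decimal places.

0.3474

Taking complements, P(marker | each) = Cato 0.07, Bell 0.15, Frost 0.05, Eyre 0.31.
By Bayes' rule, posterior ∝ prior × likelihood:
  Cato: 0.2 × 0.07 = 0.014
  Bell: 0.05 × 0.15 = 0.0075
  Frost: 0.62 × 0.05 = 0.031
  Eyre: 0.13 × 0.31 = 0.0403
Sum = 0.0928.
The ratio is 0.014 / 0.0403 (the normalizer cancels) = 0.3474.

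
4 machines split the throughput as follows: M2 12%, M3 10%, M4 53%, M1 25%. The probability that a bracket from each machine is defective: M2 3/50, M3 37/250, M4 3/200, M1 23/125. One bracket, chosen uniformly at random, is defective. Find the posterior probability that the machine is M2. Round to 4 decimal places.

By Bayes' rule, posterior ∝ prior × likelihood:
  M2: 0.12 × 0.06 = 0.0072
  M3: 0.1 × 0.148 = 0.0148
  M4: 0.53 × 0.015 = 0.00795
  M1: 0.25 × 0.184 = 0.046
Normalizing constant = 0.07595.
P(M2 | evidence) = 0.0072 / 0.07595 ≈ 0.0948.

0.0948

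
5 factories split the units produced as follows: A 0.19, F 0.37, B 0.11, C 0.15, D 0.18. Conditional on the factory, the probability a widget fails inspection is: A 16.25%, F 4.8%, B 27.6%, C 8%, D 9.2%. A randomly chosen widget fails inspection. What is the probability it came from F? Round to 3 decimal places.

Compute prior × likelihood for every hypothesis:
  A: 0.19 × 0.1625 = 0.030875
  F: 0.37 × 0.048 = 0.01776
  B: 0.11 × 0.276 = 0.03036
  C: 0.15 × 0.08 = 0.012
  D: 0.18 × 0.092 = 0.01656
Total = 0.107555.
P(F | evidence) = 0.01776 / 0.107555 ≈ 0.165.

0.165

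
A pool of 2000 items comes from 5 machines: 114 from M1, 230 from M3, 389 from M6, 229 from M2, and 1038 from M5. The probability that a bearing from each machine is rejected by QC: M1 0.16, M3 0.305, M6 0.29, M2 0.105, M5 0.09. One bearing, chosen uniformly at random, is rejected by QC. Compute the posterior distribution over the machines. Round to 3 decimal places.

M1 0.057, M3 0.220, M6 0.354, M2 0.075, M5 0.293

By Bayes' rule, posterior ∝ prior × likelihood:
  M1: 0.057 × 0.16 = 0.00912
  M3: 0.115 × 0.305 = 0.035075
  M6: 0.1945 × 0.29 = 0.056405
  M2: 0.1145 × 0.105 = 0.0120225
  M5: 0.519 × 0.09 = 0.04671
Sum = 0.1593325.
P(M1 | rejected) = 0.00912/0.1593325 ≈ 0.057
P(M3 | rejected) = 0.035075/0.1593325 ≈ 0.220
P(M6 | rejected) = 0.056405/0.1593325 ≈ 0.354
P(M2 | rejected) = 0.0120225/0.1593325 ≈ 0.075
P(M5 | rejected) = 0.04671/0.1593325 ≈ 0.293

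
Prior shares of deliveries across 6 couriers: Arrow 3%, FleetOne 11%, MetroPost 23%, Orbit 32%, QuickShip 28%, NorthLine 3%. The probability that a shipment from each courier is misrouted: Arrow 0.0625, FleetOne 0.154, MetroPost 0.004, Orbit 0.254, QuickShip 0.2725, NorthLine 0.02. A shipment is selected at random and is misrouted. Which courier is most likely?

Compute prior × likelihood for every hypothesis:
  Arrow: 0.03 × 0.0625 = 0.001875
  FleetOne: 0.11 × 0.154 = 0.01694
  MetroPost: 0.23 × 0.004 = 0.00092
  Orbit: 0.32 × 0.254 = 0.08128
  QuickShip: 0.28 × 0.2725 = 0.0763
  NorthLine: 0.03 × 0.02 = 0.0006
Normalizing constant = 0.177915.
Largest term belongs to Orbit, so Orbit is most probable.

Orbit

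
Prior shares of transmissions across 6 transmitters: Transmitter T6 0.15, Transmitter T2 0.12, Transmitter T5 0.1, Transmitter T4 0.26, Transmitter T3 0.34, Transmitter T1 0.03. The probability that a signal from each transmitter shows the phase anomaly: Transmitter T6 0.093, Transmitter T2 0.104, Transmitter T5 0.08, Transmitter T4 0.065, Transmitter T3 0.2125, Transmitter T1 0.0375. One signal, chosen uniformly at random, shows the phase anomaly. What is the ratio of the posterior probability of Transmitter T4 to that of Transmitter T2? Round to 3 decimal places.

1.354

Prior × likelihood for each hypothesis:
  Transmitter T6: 0.15 × 0.093 = 0.01395
  Transmitter T2: 0.12 × 0.104 = 0.01248
  Transmitter T5: 0.1 × 0.08 = 0.008
  Transmitter T4: 0.26 × 0.065 = 0.0169
  Transmitter T3: 0.34 × 0.2125 = 0.07225
  Transmitter T1: 0.03 × 0.0375 = 0.001125
Normalizing constant = 0.124705.
The ratio is 0.0169 / 0.01248 (the normalizer cancels) = 1.354.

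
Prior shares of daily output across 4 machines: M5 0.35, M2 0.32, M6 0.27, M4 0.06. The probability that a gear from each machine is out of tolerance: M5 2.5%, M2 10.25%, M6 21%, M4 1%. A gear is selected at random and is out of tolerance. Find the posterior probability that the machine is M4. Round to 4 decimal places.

Compute prior × likelihood for every hypothesis:
  M5: 0.35 × 0.025 = 0.00875
  M2: 0.32 × 0.1025 = 0.0328
  M6: 0.27 × 0.21 = 0.0567
  M4: 0.06 × 0.01 = 0.0006
Normalizing constant = 0.09885.
P(M4 | evidence) = 0.0006 / 0.09885 ≈ 0.0061.

0.0061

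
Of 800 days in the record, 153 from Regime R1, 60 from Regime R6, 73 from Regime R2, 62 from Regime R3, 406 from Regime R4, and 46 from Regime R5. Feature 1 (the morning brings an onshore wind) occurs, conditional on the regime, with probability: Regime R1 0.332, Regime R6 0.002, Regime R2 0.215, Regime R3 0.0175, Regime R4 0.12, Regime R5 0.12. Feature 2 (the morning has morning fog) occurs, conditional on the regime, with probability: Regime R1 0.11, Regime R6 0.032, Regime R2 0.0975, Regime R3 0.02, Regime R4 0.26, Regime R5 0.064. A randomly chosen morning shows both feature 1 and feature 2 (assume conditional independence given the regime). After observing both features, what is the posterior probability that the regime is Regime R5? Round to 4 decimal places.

0.0175

By Bayes' rule, posterior ∝ prior × likelihood:
  Regime R1: 0.19125 × 0.332 × 0.11 = 0.00698445
  Regime R6: 0.075 × 0.002 × 0.032 = 0.0000048
  Regime R2: 0.09125 × 0.215 × 0.0975 = 0.001912828125
  Regime R3: 0.0775 × 0.0175 × 0.02 = 0.000027125
  Regime R4: 0.5075 × 0.12 × 0.26 = 0.015834
  Regime R5: 0.0575 × 0.12 × 0.064 = 0.0004416
Sum = 0.025204803125.
P(Regime R5 | evidence) = 0.0004416 / 0.025204803125 ≈ 0.0175.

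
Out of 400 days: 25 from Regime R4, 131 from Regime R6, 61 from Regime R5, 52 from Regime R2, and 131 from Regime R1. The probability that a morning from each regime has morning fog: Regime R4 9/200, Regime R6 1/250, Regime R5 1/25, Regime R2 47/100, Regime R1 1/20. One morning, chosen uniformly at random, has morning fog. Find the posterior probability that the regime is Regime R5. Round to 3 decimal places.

0.070

Compute prior × likelihood for every hypothesis:
  Regime R4: 0.0625 × 0.045 = 0.0028125
  Regime R6: 0.3275 × 0.004 = 0.00131
  Regime R5: 0.1525 × 0.04 = 0.0061
  Regime R2: 0.13 × 0.47 = 0.0611
  Regime R1: 0.3275 × 0.05 = 0.016375
Normalizing constant = 0.0876975.
P(Regime R5 | evidence) = 0.0061 / 0.0876975 ≈ 0.070.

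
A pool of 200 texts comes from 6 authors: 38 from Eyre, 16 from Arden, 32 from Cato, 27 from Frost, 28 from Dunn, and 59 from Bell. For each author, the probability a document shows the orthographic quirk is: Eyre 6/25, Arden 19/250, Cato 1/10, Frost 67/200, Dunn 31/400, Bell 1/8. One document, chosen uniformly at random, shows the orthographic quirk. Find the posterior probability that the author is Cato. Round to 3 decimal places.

0.100

By Bayes' rule, posterior ∝ prior × likelihood:
  Eyre: 0.19 × 0.24 = 0.0456
  Arden: 0.08 × 0.076 = 0.00608
  Cato: 0.16 × 0.1 = 0.016
  Frost: 0.135 × 0.335 = 0.045225
  Dunn: 0.14 × 0.0775 = 0.01085
  Bell: 0.295 × 0.125 = 0.036875
Normalizing constant = 0.16063.
P(Cato | evidence) = 0.016 / 0.16063 ≈ 0.100.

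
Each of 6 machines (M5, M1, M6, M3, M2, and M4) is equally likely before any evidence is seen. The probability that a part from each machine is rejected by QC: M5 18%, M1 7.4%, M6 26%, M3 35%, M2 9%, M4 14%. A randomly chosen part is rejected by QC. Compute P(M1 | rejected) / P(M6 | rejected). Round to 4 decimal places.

0.2846

With a uniform prior (1/6 each), posterior ∝ likelihood:
  M5: 0.18
  M1: 0.074
  M6: 0.26
  M3: 0.35
  M2: 0.09
  M4: 0.14
Sum = 1.094.
The ratio is 0.074 / 0.26 (the normalizer cancels) = 0.2846.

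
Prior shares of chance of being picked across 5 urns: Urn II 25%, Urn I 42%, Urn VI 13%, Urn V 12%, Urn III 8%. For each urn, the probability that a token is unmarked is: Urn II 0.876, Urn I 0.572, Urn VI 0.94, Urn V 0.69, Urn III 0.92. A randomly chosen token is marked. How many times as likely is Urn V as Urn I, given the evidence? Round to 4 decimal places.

Taking complements, P(marked | each) = Urn II 0.124, Urn I 0.428, Urn VI 0.06, Urn V 0.31, Urn III 0.08.
Compute prior × likelihood for every hypothesis:
  Urn II: 0.25 × 0.124 = 0.031
  Urn I: 0.42 × 0.428 = 0.17976
  Urn VI: 0.13 × 0.06 = 0.0078
  Urn V: 0.12 × 0.31 = 0.0372
  Urn III: 0.08 × 0.08 = 0.0064
Normalizing constant = 0.26216.
The ratio is 0.0372 / 0.17976 (the normalizer cancels) = 0.2069.

0.2069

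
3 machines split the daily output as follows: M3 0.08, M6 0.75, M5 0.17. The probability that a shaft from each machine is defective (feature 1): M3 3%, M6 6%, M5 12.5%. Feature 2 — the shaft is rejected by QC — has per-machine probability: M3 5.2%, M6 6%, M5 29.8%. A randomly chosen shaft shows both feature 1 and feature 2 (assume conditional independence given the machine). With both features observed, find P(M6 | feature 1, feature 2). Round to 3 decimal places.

0.295

By Bayes' rule, posterior ∝ prior × likelihood:
  M3: 0.08 × 0.03 × 0.052 = 0.0001248
  M6: 0.75 × 0.06 × 0.06 = 0.0027
  M5: 0.17 × 0.125 × 0.298 = 0.0063325
Normalizing constant = 0.0091573.
P(M6 | evidence) = 0.0027 / 0.0091573 ≈ 0.295.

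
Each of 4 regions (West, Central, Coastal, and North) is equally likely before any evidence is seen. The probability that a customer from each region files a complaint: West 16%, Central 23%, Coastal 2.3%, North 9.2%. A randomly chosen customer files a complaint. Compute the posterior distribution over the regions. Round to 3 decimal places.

West 0.317, Central 0.455, Coastal 0.046, North 0.182

With a uniform prior (1/4 each), posterior ∝ likelihood:
  West: 0.16
  Central: 0.23
  Coastal: 0.023
  North: 0.092
Sum = 0.505.
P(West | complaint) = 0.16/0.505 ≈ 0.317
P(Central | complaint) = 0.23/0.505 ≈ 0.455
P(Coastal | complaint) = 0.023/0.505 ≈ 0.046
P(North | complaint) = 0.092/0.505 ≈ 0.182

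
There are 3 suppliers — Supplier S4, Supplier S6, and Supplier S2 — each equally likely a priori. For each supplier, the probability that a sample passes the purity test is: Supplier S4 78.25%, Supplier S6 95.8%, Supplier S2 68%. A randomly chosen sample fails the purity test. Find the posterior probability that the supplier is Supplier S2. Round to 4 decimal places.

Taking complements, P(off-spec | each) = Supplier S4 0.2175, Supplier S6 0.042, Supplier S2 0.32.
Since the prior is uniform, the posterior is proportional to the likelihood:
  Supplier S4: 0.2175
  Supplier S6: 0.042
  Supplier S2: 0.32
Normalizing constant = 0.5795.
P(Supplier S2 | evidence) = 0.32 / 0.5795 ≈ 0.5522.

0.5522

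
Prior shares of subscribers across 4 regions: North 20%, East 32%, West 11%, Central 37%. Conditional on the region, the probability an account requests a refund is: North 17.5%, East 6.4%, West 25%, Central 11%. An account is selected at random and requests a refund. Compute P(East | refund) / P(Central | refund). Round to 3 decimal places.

By Bayes' rule, posterior ∝ prior × likelihood:
  North: 0.2 × 0.175 = 0.035
  East: 0.32 × 0.064 = 0.02048
  West: 0.11 × 0.25 = 0.0275
  Central: 0.37 × 0.11 = 0.0407
Normalizing constant = 0.12368.
The ratio is 0.02048 / 0.0407 (the normalizer cancels) = 0.503.

0.503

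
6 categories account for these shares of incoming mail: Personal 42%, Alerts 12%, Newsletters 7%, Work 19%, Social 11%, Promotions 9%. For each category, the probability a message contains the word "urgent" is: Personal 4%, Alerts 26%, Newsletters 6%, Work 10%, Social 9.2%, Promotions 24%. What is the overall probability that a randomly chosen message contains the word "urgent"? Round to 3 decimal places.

0.103

Unnormalized posteriors (prior × likelihood):
  Personal: 0.42 × 0.04 = 0.0168
  Alerts: 0.12 × 0.26 = 0.0312
  Newsletters: 0.07 × 0.06 = 0.0042
  Work: 0.19 × 0.1 = 0.019
  Social: 0.11 × 0.092 = 0.01012
  Promotions: 0.09 × 0.24 = 0.0216
P(urgent-flag) = 0.0168 + 0.0312 + 0.0042 + 0.019 + 0.01012 + 0.0216 = 0.10292 → 0.103.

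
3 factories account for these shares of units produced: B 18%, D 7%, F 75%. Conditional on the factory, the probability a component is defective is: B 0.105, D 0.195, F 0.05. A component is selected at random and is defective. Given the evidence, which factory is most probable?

Compute prior × likelihood for every hypothesis:
  B: 0.18 × 0.105 = 0.0189
  D: 0.07 × 0.195 = 0.01365
  F: 0.75 × 0.05 = 0.0375
Normalizing constant = 0.07005.
Largest term belongs to F, so F is most probable.

F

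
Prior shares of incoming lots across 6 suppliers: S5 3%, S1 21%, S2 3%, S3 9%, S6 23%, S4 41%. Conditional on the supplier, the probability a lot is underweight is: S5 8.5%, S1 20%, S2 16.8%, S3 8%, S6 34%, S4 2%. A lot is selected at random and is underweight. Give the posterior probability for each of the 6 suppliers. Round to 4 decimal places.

S5 0.0178, S1 0.2933, S2 0.0352, S3 0.0503, S6 0.5461, S4 0.0573

Unnormalized posteriors (prior × likelihood):
  S5: 0.03 × 0.085 = 0.00255
  S1: 0.21 × 0.2 = 0.042
  S2: 0.03 × 0.168 = 0.00504
  S3: 0.09 × 0.08 = 0.0072
  S6: 0.23 × 0.34 = 0.0782
  S4: 0.41 × 0.02 = 0.0082
Total = 0.14319.
P(S5 | underweight) = 0.00255/0.14319 ≈ 0.0178
P(S1 | underweight) = 0.042/0.14319 ≈ 0.2933
P(S2 | underweight) = 0.00504/0.14319 ≈ 0.0352
P(S3 | underweight) = 0.0072/0.14319 ≈ 0.0503
P(S6 | underweight) = 0.0782/0.14319 ≈ 0.5461
P(S4 | underweight) = 0.0082/0.14319 ≈ 0.0573
(Check: 0.0178+0.2933+0.0352+0.0503+0.5461+0.0573 = 1.0000.)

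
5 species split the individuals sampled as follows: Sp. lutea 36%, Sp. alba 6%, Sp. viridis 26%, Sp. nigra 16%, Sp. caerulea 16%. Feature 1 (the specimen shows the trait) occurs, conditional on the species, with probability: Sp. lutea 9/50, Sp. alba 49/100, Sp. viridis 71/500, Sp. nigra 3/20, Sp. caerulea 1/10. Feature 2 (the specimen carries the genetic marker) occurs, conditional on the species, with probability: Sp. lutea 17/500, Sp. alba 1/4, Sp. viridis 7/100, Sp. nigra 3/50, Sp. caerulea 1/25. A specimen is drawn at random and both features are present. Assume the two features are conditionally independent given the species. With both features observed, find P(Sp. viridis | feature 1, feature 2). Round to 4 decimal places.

0.1818

Unnormalized posteriors (prior × likelihood):
  Sp. lutea: 0.36 × 0.18 × 0.034 = 0.0022032
  Sp. alba: 0.06 × 0.49 × 0.25 = 0.00735
  Sp. viridis: 0.26 × 0.142 × 0.07 = 0.0025844
  Sp. nigra: 0.16 × 0.15 × 0.06 = 0.00144
  Sp. caerulea: 0.16 × 0.1 × 0.04 = 0.00064
Normalizing constant = 0.0142176.
P(Sp. viridis | evidence) = 0.0025844 / 0.0142176 ≈ 0.1818.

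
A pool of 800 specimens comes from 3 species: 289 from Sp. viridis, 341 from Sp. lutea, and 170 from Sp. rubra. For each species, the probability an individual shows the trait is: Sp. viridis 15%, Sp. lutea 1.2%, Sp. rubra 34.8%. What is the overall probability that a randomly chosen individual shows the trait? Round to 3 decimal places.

Prior × likelihood for each hypothesis:
  Sp. viridis: 0.36125 × 0.15 = 0.0541875
  Sp. lutea: 0.42625 × 0.012 = 0.005115
  Sp. rubra: 0.2125 × 0.348 = 0.07395
P(trait) = 0.0541875 + 0.005115 + 0.07395 = 0.1332525 → 0.133.

0.133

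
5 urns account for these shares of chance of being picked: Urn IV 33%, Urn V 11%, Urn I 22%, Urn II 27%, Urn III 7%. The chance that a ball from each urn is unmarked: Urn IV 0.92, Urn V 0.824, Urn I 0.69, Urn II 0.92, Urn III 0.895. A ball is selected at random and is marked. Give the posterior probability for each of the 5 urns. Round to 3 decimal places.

Taking complements, P(marked | each) = Urn IV 0.08, Urn V 0.176, Urn I 0.31, Urn II 0.08, Urn III 0.105.
Compute prior × likelihood for every hypothesis:
  Urn IV: 0.33 × 0.08 = 0.0264
  Urn V: 0.11 × 0.176 = 0.01936
  Urn I: 0.22 × 0.31 = 0.0682
  Urn II: 0.27 × 0.08 = 0.0216
  Urn III: 0.07 × 0.105 = 0.00735
Total = 0.14291.
P(Urn IV | marked) = 0.0264/0.14291 ≈ 0.185
P(Urn V | marked) = 0.01936/0.14291 ≈ 0.135
P(Urn I | marked) = 0.0682/0.14291 ≈ 0.477
P(Urn II | marked) = 0.0216/0.14291 ≈ 0.151
P(Urn III | marked) = 0.00735/0.14291 ≈ 0.051

Urn IV 0.185, Urn V 0.135, Urn I 0.477, Urn II 0.151, Urn III 0.051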